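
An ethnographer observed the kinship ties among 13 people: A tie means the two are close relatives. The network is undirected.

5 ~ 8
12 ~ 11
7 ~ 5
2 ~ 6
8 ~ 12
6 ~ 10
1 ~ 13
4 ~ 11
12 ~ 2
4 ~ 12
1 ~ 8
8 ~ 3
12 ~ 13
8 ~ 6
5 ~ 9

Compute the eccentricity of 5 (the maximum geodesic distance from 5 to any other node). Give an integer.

Distances from 5: 1:2, 2:3, 3:2, 4:3, 6:2, 7:1, 8:1, 9:1, 10:3, 11:3, 12:2, 13:3.
The largest is 3 (to 13, 10, 2, 4, and 11), so the eccentricity of 5 is 3.

3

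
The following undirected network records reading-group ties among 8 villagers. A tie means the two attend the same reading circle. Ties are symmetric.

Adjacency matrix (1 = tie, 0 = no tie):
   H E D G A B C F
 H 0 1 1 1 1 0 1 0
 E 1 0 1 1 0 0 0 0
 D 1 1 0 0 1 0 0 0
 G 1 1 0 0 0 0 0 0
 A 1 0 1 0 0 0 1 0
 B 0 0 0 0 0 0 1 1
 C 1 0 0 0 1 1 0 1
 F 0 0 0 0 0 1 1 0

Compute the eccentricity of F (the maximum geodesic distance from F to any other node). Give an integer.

Distances from F: A:2, B:1, C:1, D:3, E:3, G:3, H:2.
The largest is 3 (to E, D, and G), so the eccentricity of F is 3.

3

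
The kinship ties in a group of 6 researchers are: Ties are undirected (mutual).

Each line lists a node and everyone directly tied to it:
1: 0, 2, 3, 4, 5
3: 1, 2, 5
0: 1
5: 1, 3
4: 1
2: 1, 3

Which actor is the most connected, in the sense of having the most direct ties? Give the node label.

Degrees — 0:1, 1:5, 2:2, 3:3, 4:1, 5:2.
The maximum is 5, attained only by 1.

1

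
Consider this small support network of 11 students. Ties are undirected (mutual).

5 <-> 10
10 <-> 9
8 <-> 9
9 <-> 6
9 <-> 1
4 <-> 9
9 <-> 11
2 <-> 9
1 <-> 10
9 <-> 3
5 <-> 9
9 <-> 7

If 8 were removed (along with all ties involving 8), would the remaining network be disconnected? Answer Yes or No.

Even without 8, every remaining node can still reach every other (the residual graph is connected), so 8 is not a cut vertex.

No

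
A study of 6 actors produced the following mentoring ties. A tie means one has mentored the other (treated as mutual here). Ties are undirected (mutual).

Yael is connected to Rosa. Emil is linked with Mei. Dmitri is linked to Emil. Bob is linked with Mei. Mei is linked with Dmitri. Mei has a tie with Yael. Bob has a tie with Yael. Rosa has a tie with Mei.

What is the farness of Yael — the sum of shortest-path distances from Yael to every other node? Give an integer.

Distances from Yael: Bob:1, Dmitri:2, Emil:2, Mei:1, Rosa:1.
Sum = 1 + 2 + 2 + 1 + 1 = 7.

7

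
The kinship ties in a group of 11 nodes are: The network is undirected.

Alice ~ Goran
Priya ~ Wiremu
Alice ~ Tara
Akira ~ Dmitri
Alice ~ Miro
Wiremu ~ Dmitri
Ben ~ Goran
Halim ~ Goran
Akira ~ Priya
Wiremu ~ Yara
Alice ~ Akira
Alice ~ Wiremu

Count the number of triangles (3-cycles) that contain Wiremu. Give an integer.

Wiremu's neighbors are Alice, Dmitri, Priya, and Yara, but none of them are tied to each other, so no triangle contains Wiremu.

0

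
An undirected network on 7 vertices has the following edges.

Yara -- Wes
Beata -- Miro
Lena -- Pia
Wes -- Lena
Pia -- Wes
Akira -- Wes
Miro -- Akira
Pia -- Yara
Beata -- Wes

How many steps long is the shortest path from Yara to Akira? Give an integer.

One shortest route is Yara – Wes – Akira, which uses 2 edges, and Yara and Akira are not directly tied, so nothing shorter exists. So d(Yara,Akira) = 2.

2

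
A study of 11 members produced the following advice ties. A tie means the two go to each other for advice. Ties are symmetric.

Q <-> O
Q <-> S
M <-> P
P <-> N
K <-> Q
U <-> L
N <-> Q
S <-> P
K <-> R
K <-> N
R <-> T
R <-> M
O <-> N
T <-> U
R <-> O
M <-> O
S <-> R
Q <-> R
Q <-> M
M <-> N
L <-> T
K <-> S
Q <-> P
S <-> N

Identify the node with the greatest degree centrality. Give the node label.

Degrees — K:4, L:2, M:5, N:6, O:4, P:4, Q:7, R:6, S:5, T:3, U:2.
The maximum is 7, attained only by Q.

Q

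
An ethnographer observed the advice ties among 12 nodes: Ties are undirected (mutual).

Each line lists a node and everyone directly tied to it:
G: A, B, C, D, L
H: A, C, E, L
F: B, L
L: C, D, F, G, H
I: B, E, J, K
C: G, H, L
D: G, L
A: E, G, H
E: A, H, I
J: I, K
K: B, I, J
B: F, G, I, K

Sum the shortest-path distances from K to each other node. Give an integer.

24

Distances from K: A:3, B:1, C:3, D:3, E:2, F:2, G:2, H:3, I:1, J:1, L:3.
Sum = 3 + 1 + 3 + 3 + 2 + 2 + 2 + 3 + 1 + 1 + 3 = 24.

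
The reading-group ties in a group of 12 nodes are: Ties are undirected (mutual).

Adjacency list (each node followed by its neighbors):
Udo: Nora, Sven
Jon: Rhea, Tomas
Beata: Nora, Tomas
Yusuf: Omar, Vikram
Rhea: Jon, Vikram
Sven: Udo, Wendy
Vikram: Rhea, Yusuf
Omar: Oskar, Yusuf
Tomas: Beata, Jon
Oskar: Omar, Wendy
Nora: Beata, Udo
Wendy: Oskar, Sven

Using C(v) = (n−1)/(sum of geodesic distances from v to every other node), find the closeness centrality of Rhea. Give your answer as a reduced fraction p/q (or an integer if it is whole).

Distances from Rhea: Beata:3, Jon:1, Nora:4, Omar:3, Oskar:4, Sven:6, Tomas:2, Udo:5, Vikram:1, Wendy:5, Yusuf:2. Sum = 36.
n = 12, so closeness = 11/36.

11/36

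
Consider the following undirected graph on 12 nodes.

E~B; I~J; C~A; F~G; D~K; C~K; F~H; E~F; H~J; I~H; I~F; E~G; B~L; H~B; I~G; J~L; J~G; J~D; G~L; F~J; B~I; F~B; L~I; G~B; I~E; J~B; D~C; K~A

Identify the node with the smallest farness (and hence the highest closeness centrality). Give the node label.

Farness (sum of distances to all others) for each node — A:36, B:19, C:27, D:20, E:26, F:20, G:20, H:22, I:19, J:16, K:27, L:22.
The smallest farness is 16, for J, so J has the highest closeness.

J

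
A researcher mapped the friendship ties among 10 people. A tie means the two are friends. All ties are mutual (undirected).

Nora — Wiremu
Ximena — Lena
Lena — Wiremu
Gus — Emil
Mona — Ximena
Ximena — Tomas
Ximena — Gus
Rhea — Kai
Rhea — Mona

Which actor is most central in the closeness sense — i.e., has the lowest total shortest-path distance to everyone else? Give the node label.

Farness (sum of distances to all others) for each node — Emil:30, Gus:22, Kai:34, Lena:20, Mona:20, Nora:34, Rhea:26, Tomas:24, Wiremu:26, Ximena:16.
The smallest farness is 16, for Ximena, so Ximena has the highest closeness.

Ximena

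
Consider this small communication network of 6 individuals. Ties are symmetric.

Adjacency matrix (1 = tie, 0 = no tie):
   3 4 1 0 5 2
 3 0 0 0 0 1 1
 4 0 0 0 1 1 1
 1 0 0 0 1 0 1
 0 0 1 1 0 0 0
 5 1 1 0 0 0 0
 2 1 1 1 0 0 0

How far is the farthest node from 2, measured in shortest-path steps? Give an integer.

Distances from 2: 0:2, 1:1, 3:1, 4:1, 5:2.
The largest is 2 (to 5 and 0), so the eccentricity of 2 is 2.

2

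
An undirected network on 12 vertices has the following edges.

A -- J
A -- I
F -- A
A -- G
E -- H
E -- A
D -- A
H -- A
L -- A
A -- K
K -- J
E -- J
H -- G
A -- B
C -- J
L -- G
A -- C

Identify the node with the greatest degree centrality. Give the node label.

Degrees — A:11, B:1, C:2, D:1, E:3, F:1, G:3, H:3, I:1, J:4, K:2, L:2.
The maximum is 11, attained only by A.

A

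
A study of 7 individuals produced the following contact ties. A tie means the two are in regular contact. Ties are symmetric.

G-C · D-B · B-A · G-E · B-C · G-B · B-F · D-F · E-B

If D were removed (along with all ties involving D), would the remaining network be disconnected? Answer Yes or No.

Even without D, every remaining node can still reach every other (the residual graph is connected), so D is not a cut vertex.

No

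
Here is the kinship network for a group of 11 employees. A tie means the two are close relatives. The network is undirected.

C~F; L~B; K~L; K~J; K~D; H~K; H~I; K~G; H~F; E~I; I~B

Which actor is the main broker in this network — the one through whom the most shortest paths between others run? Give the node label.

Unnormalized betweenness of each node: B:2, C:0, D:0, E:0, F:9, G:0, H:24, I:12, J:0, K:27, L:4.
K has the largest value, 27, making it the main broker — the node through which the most shortest paths run.

K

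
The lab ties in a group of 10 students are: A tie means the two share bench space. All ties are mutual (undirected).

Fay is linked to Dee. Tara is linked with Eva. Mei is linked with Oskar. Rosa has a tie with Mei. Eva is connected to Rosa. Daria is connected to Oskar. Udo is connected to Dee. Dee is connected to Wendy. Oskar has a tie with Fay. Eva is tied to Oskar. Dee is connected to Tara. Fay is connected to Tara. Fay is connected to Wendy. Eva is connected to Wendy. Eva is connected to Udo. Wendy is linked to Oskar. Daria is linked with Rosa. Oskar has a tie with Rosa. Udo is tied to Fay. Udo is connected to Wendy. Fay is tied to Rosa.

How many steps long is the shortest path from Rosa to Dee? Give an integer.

2

One shortest route is Rosa – Fay – Dee, which uses 2 edges, and Rosa and Dee are not directly tied, so nothing shorter exists. So d(Rosa,Dee) = 2.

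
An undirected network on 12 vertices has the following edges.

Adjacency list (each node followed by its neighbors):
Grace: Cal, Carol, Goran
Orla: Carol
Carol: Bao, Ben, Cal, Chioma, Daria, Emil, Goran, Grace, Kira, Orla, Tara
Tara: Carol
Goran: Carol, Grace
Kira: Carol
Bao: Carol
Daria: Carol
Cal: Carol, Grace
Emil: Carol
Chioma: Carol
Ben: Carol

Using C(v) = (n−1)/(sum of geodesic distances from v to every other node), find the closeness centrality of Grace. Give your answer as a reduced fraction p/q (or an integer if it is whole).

11/19

Distances from Grace: Bao:2, Ben:2, Cal:1, Carol:1, Chioma:2, Daria:2, Emil:2, Goran:1, Kira:2, Orla:2, Tara:2. Sum = 19.
n = 12, so closeness = 11/19.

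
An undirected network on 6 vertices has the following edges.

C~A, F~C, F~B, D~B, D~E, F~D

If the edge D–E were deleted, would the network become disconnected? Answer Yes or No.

Yes

Without the D–E edge there is no alternate route between D and E, so the network disconnects. It is a bridge.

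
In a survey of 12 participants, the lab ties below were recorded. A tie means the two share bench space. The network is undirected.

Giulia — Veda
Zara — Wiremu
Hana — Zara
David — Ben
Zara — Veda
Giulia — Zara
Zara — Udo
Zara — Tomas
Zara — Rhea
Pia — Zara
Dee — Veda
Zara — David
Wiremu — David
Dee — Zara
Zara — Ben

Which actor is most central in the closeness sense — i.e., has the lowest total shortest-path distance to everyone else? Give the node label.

Zara

Farness (sum of distances to all others) for each node — Ben:20, David:19, Dee:20, Giulia:20, Hana:21, Pia:21, Rhea:21, Tomas:21, Udo:21, Veda:19, Wiremu:20, Zara:11.
The smallest farness is 11, for Zara, so Zara has the highest closeness.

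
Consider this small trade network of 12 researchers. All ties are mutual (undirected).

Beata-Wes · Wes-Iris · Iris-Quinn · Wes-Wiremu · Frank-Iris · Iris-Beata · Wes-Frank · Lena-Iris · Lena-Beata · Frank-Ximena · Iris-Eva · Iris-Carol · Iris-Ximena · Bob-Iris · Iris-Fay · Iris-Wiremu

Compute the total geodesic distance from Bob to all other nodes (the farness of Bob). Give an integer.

Distances from Bob: Beata:2, Carol:2, Eva:2, Fay:2, Frank:2, Iris:1, Lena:2, Quinn:2, Wes:2, Wiremu:2, Ximena:2.
Sum = 2 + 2 + 2 + 2 + 2 + 1 + 2 + 2 + 2 + 2 + 2 = 21.

21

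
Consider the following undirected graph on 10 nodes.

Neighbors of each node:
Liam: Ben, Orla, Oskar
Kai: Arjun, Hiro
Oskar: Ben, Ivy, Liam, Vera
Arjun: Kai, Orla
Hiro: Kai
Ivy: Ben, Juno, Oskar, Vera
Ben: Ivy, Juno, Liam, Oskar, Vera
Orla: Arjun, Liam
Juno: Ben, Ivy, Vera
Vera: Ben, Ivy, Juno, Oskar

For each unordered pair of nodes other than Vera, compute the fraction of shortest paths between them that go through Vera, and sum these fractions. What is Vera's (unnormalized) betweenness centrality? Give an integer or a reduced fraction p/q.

1/3

Pairs whose geodesics pass through Vera — Oskar–Juno: 1/3.
All other pairs contribute 0.
Summing the contributions gives betweenness(Vera) = 1/3.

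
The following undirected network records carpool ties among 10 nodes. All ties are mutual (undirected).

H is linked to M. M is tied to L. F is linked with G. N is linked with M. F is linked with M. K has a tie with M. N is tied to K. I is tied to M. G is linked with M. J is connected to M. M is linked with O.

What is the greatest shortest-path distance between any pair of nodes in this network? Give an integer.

2

Eccentricity of each node (its greatest distance to any other): F:2, G:2, H:2, I:2, J:2, K:2, L:2, M:1, N:2, O:2.
The maximum eccentricity is 2, realized for instance by the pair O–F via O – M – F. So the diameter is 2.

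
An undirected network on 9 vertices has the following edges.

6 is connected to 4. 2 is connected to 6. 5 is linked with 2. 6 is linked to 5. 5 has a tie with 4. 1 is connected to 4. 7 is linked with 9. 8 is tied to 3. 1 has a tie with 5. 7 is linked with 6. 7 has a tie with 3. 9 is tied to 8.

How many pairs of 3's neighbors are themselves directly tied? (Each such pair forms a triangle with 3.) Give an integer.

3's neighbors are 7 and 8, but none of them are tied to each other, so no triangle contains 3.

0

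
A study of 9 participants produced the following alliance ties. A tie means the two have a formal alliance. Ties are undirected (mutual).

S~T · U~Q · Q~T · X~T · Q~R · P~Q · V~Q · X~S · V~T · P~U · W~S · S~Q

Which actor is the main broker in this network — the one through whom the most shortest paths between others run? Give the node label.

Unnormalized betweenness of each node: P:0, Q:18, R:0, S:9, T:4, U:0, V:0, W:0, X:0.
Q has the largest value, 18, making it the main broker — the node through which the most shortest paths run.

Q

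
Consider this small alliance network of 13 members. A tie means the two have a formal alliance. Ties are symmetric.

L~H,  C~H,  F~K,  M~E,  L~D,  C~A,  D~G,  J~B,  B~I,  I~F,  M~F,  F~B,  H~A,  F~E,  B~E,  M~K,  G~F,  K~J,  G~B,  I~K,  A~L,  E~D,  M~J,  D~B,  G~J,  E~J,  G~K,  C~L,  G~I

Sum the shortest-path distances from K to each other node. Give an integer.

26

Distances from K: A:4, B:2, C:4, D:2, E:2, F:1, G:1, H:4, I:1, J:1, L:3, M:1.
Sum = 4 + 2 + 4 + 2 + 2 + 1 + 1 + 4 + 1 + 1 + 3 + 1 = 26.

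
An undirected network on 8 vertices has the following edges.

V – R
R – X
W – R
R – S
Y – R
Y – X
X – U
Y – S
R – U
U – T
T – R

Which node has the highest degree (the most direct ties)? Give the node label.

R

Degrees — R:7, S:2, T:2, U:3, V:1, W:1, X:3, Y:3.
The maximum is 7, attained only by R.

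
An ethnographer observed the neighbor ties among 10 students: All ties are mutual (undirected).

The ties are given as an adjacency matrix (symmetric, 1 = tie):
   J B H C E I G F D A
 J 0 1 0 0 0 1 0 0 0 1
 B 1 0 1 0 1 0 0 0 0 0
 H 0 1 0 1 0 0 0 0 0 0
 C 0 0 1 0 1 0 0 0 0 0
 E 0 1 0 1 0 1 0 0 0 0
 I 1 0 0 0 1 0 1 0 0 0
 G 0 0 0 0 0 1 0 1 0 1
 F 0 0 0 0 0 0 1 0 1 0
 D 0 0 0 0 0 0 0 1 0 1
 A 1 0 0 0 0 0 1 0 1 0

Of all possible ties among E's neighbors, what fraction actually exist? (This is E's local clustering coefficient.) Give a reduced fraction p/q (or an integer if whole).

E's neighbors: B, C, and I (k = 3).
Possible neighbor pairs: C(3,2) = 3. Edges among them: none → e = 0.
Clustering(E) = 0/3 = 0.

0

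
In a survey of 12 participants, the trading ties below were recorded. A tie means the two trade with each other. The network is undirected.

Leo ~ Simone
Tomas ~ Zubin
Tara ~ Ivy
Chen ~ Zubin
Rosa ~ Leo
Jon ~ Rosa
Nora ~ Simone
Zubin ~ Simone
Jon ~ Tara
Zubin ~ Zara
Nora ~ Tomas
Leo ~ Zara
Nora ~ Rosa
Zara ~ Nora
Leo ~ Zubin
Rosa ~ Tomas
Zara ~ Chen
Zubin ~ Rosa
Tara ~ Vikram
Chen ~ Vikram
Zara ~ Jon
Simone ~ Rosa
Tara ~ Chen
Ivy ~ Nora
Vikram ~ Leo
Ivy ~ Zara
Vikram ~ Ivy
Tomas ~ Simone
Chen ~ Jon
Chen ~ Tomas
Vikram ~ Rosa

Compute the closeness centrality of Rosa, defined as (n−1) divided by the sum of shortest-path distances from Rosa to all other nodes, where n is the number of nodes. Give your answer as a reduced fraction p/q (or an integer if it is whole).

Distances from Rosa: Chen:2, Ivy:2, Jon:1, Leo:1, Nora:1, Simone:1, Tara:2, Tomas:1, Vikram:1, Zara:2, Zubin:1. Sum = 15.
n = 12, so closeness = 11/15.

11/15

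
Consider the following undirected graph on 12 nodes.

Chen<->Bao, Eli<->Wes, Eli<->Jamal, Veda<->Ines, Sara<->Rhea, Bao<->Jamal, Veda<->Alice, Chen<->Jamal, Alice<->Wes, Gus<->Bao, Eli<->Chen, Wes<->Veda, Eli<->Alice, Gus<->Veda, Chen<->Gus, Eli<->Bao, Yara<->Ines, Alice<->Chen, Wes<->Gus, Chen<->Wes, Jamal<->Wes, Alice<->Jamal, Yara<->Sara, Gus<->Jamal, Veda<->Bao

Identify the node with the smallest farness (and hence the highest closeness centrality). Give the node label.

Farness (sum of distances to all others) for each node — Alice:23, Bao:23, Chen:26, Eli:27, Gus:23, Ines:24, Jamal:26, Rhea:48, Sara:38, Veda:20, Wes:22, Yara:30.
The smallest farness is 20, for Veda, so Veda has the highest closeness.

Veda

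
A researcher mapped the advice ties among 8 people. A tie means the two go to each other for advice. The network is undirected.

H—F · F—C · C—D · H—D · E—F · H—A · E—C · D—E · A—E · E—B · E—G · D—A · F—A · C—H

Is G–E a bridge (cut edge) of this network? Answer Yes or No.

Yes

Without the G–E edge there is no alternate route between G and E, so the network disconnects. It is a bridge.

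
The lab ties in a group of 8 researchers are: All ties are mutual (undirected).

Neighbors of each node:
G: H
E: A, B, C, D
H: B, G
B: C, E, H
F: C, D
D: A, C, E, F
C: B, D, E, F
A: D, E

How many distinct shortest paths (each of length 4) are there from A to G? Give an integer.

The shortest distance is 4, and the only length-4 path is A–E–B–H–G. So there is exactly 1 shortest path.

1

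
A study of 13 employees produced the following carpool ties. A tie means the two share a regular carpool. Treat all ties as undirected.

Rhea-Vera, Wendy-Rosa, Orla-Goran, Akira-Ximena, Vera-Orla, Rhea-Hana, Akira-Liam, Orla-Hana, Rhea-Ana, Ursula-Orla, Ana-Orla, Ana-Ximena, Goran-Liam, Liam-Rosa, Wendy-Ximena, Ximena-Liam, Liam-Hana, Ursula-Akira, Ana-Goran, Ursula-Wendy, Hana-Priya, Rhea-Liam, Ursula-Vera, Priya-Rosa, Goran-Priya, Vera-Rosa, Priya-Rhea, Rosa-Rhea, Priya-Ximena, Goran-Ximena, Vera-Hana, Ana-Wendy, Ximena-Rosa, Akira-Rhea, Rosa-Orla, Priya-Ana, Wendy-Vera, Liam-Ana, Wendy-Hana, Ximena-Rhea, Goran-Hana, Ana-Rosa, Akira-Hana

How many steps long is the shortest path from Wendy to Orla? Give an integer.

2

One shortest route is Wendy – Hana – Orla, which uses 2 edges, and Wendy and Orla are not directly tied, so nothing shorter exists. So d(Wendy,Orla) = 2.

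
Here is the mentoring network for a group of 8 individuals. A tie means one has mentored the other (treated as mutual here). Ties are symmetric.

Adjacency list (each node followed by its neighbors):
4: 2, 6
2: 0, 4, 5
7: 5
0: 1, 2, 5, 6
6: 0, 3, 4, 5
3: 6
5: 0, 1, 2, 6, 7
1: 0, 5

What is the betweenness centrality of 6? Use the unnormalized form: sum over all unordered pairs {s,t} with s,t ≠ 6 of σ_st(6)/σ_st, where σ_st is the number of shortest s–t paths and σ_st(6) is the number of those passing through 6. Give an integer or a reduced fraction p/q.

8

Pairs whose geodesics pass through 6 — 0–4: 1/2; 0–3: 1; 2–3: 3/3; 4–5: 1/2; 4–1: 2/4; 4–7: 1/2; 4–3: 1; 5–3: 1; 1–3: 2/2; 7–3: 1.
All other pairs contribute 0.
Summing the contributions gives betweenness(6) = 8.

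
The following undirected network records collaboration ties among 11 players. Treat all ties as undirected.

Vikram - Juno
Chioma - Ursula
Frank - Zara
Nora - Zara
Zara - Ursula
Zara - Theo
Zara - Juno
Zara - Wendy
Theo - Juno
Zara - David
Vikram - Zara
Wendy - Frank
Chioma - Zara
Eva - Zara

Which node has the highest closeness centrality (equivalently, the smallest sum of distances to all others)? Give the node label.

Farness (sum of distances to all others) for each node — Chioma:18, David:19, Eva:19, Frank:18, Juno:17, Nora:19, Theo:18, Ursula:18, Vikram:18, Wendy:18, Zara:10.
The smallest farness is 10, for Zara, so Zara has the highest closeness.

Zara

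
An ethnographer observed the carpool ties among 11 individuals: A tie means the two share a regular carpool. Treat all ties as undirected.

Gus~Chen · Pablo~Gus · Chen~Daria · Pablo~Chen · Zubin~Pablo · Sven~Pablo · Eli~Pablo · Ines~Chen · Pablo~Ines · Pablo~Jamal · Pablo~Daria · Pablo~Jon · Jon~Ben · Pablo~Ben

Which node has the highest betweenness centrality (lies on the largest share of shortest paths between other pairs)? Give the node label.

Unnormalized betweenness of each node: Ben:0, Chen:3/2, Daria:0, Eli:0, Gus:0, Ines:0, Jamal:0, Jon:0, Pablo:79/2, Sven:0, Zubin:0.
Pablo has the largest value, 79/2, making it the main broker — the node through which the most shortest paths run.

Pablo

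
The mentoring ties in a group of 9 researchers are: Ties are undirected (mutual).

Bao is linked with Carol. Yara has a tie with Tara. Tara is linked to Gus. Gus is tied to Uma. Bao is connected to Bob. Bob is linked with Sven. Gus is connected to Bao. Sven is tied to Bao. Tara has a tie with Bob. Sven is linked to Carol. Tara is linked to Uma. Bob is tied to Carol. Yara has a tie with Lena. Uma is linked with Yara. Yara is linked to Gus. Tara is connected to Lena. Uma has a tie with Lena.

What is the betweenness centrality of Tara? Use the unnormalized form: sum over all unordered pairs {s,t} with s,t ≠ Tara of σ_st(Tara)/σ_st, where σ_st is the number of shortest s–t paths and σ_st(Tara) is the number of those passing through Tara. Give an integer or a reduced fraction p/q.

Pairs whose geodesics pass through Tara — Yara–Sven: 1/2; Yara–Carol: 1/2; Yara–Bob: 1; Lena–Gus: 1/3; Lena–Bao: 2/4; Lena–Sven: 1; Lena–Carol: 1; Lena–Bob: 1; Uma–Sven: 1/2; Uma–Carol: 1/2; Uma–Bob: 1; Gus–Bob: 1/2.
All other pairs contribute 0.
Summing the contributions gives betweenness(Tara) = 25/3.

25/3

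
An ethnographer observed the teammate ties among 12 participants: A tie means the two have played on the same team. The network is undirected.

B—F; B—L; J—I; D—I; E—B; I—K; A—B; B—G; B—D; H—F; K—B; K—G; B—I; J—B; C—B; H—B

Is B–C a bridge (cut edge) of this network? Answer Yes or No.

Without the B–C edge there is no alternate route between B and C, so the network disconnects. It is a bridge.

Yes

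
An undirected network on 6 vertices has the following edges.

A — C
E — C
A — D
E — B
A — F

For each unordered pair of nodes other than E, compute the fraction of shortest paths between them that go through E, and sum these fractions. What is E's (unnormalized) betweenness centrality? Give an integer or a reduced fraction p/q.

Pairs whose geodesics pass through E — C–B: 1; A–B: 1; F–B: 1; D–B: 1.
All other pairs contribute 0.
Summing the contributions gives betweenness(E) = 4.

4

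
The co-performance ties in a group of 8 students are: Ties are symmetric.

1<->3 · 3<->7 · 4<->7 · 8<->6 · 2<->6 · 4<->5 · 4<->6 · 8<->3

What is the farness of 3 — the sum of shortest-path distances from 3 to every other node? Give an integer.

Distances from 3: 1:1, 2:3, 4:2, 5:3, 6:2, 7:1, 8:1.
Sum = 1 + 3 + 2 + 3 + 2 + 1 + 1 = 13.

13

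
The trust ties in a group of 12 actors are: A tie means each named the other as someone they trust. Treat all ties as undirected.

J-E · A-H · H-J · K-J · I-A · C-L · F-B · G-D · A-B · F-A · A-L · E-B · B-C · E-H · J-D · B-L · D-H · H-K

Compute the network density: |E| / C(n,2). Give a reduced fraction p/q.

3/11

There are 18 edges and 12 nodes, so the maximum possible is C(12,2) = 66.
Density = 18/66 = 3/11.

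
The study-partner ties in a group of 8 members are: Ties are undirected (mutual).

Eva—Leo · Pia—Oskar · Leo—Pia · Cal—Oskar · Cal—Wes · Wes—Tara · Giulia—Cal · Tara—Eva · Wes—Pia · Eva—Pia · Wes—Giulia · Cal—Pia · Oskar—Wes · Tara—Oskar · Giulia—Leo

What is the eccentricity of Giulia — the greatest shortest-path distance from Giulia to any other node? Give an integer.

2

Distances from Giulia: Cal:1, Eva:2, Leo:1, Oskar:2, Pia:2, Tara:2, Wes:1.
The largest is 2 (to Pia, Oskar, Eva, and Tara), so the eccentricity of Giulia is 2.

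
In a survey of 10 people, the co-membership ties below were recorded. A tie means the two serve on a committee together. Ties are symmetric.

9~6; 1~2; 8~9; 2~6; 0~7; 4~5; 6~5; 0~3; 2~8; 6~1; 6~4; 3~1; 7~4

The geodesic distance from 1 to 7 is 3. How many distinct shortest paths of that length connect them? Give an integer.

The shortest distance is 3. The length-3 paths are: 1–3–0–7; 1–6–4–7.
That gives 2 distinct shortest paths.

2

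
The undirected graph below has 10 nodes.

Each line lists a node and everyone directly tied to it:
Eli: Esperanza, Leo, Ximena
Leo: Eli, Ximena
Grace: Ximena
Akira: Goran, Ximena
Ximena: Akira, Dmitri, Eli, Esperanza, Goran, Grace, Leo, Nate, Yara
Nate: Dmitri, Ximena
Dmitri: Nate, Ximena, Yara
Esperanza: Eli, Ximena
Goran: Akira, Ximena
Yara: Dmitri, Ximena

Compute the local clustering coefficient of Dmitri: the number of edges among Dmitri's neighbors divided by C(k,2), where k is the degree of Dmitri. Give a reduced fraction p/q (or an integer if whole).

Dmitri's neighbors: Nate, Ximena, and Yara (k = 3).
Possible neighbor pairs: C(3,2) = 3. Edges among them: Nate–Ximena, Ximena–Yara → e = 2.
Clustering(Dmitri) = 2/3.

2/3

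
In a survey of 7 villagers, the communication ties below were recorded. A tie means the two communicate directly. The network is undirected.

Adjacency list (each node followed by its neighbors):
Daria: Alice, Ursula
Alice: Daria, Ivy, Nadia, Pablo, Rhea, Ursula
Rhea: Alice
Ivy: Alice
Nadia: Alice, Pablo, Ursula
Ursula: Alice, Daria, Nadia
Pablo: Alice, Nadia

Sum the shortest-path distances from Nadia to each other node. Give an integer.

9

Distances from Nadia: Alice:1, Daria:2, Ivy:2, Pablo:1, Rhea:2, Ursula:1.
Sum = 1 + 2 + 2 + 1 + 2 + 1 = 9.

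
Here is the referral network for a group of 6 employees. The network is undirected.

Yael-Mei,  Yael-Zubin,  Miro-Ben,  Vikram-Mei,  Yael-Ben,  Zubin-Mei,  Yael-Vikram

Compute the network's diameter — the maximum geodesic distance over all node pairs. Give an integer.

Eccentricity of each node (its greatest distance to any other): Ben:2, Mei:3, Miro:3, Vikram:3, Yael:2, Zubin:3.
The maximum eccentricity is 3, realized for instance by the pair Miro–Zubin via Miro – Ben – Yael – Zubin. So the diameter is 3.

3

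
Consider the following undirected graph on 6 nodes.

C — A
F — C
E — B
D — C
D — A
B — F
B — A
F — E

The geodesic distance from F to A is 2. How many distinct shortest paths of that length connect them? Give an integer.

The shortest distance is 2. The length-2 paths are: F–C–A; F–B–A.
That gives 2 distinct shortest paths.

2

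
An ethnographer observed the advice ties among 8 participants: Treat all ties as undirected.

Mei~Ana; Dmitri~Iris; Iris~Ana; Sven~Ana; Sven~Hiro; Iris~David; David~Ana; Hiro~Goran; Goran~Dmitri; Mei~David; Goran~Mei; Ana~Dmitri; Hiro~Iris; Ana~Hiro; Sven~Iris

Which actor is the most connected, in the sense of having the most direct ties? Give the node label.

Degrees — Ana:6, David:3, Dmitri:3, Goran:3, Hiro:4, Iris:5, Mei:3, Sven:3.
The maximum is 6, attained only by Ana.

Ana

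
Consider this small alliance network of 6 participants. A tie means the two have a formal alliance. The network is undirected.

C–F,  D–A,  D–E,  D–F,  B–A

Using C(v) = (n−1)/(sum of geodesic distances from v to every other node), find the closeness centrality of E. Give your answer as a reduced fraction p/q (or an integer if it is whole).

5/11

Distances from E: A:2, B:3, C:3, D:1, F:2. Sum = 11.
n = 6, so closeness = 5/11.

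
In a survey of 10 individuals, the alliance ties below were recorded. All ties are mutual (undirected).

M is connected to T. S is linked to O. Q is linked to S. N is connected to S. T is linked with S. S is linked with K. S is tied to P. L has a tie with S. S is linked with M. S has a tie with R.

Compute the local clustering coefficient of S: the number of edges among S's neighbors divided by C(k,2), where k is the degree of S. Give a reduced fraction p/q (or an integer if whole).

1/36

S's neighbors: K, L, M, N, O, P, Q, R, and T (k = 9).
Possible neighbor pairs: C(9,2) = 36. Edges among them: M–T → e = 1.
Clustering(S) = 1/36.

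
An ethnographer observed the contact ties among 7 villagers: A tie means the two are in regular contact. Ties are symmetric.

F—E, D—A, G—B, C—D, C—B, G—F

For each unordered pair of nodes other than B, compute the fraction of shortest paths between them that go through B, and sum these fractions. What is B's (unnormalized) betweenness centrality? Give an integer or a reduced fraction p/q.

Pairs whose geodesics pass through B — A–F: 1; A–G: 1; A–E: 1; C–F: 1; C–G: 1; C–E: 1; F–D: 1; G–D: 1; E–D: 1.
All other pairs contribute 0.
Summing the contributions gives betweenness(B) = 9.

9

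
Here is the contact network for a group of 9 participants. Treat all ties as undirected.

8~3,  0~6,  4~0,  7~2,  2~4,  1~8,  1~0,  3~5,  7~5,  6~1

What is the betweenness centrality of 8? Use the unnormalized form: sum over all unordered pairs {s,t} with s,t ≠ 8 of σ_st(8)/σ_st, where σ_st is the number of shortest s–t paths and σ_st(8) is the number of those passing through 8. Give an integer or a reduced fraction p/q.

Pairs whose geodesics pass through 8 — 1–7: 1/2; 1–5: 1; 1–3: 1; 6–5: 1; 6–3: 1; 0–5: 1/2; 0–3: 1; 4–3: 1/2.
All other pairs contribute 0.
Summing the contributions gives betweenness(8) = 13/2.

13/2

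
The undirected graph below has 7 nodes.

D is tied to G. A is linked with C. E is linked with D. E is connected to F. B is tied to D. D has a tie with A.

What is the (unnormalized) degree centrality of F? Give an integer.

F is directly tied to E. That is 1 neighbor, so the degree of F is 1.

1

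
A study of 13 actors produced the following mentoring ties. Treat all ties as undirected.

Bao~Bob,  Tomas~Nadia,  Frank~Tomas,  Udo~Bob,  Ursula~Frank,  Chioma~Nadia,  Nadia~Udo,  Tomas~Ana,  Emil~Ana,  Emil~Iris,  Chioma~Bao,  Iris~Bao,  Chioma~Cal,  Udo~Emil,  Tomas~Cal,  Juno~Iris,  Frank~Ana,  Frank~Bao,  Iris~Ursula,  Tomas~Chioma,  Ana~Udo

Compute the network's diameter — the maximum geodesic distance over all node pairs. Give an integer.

Eccentricity of each node (its greatest distance to any other): Ana:3, Bao:2, Bob:3, Cal:4, Chioma:3, Emil:3, Frank:3, Iris:3, Juno:4, Nadia:4, Tomas:4, Udo:3, Ursula:3.
The maximum eccentricity is 4, realized for instance by the pair Tomas–Juno via Tomas – Chioma – Bao – Iris – Juno. So the diameter is 4.

4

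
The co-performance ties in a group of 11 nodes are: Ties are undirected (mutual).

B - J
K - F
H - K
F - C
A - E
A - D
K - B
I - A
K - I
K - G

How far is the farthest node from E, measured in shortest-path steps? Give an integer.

5

Distances from E: A:1, B:4, C:5, D:2, F:4, G:4, H:4, I:2, J:5, K:3.
The largest is 5 (to J and C), so the eccentricity of E is 5.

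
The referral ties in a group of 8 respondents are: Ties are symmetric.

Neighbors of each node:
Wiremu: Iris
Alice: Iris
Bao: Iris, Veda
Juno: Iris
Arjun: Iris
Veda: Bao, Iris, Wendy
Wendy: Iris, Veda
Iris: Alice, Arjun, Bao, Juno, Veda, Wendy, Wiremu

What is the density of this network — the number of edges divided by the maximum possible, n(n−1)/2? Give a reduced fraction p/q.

9/28

There are 9 edges and 8 nodes, so the maximum possible is C(8,2) = 28.
Density = 9/28.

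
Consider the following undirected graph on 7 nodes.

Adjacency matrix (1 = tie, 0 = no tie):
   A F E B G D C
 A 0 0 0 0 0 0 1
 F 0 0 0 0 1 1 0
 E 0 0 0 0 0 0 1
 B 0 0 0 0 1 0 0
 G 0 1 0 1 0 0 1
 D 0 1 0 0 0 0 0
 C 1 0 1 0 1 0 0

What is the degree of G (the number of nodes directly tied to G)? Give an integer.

G is directly tied to B, C, and F. That is 3 neighbors, so the degree of G is 3.

3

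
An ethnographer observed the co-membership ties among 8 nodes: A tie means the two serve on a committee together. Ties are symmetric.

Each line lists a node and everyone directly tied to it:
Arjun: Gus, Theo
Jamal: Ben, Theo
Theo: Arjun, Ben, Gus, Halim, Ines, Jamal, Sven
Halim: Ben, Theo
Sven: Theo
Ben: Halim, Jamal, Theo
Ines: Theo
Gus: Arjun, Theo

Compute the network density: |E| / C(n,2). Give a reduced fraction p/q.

5/14

There are 10 edges and 8 nodes, so the maximum possible is C(8,2) = 28.
Density = 10/28 = 5/14.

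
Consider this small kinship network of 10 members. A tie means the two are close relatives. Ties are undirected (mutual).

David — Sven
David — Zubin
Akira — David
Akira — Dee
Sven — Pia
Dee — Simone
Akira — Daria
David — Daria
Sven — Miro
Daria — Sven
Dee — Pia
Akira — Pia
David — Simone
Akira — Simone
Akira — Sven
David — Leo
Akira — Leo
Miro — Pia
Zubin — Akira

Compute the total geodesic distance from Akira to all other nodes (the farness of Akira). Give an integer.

10

Distances from Akira: Daria:1, David:1, Dee:1, Leo:1, Miro:2, Pia:1, Simone:1, Sven:1, Zubin:1.
Sum = 1 + 1 + 1 + 1 + 2 + 1 + 1 + 1 + 1 = 10.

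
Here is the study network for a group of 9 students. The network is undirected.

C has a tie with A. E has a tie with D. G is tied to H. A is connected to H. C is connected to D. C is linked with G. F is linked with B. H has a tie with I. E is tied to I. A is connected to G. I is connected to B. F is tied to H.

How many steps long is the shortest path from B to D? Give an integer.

3

One shortest route is B – I – E – D, which uses 3 edges, and at distance 2 from B we only reach {E, H}, which does not include D. So d(B,D) = 3.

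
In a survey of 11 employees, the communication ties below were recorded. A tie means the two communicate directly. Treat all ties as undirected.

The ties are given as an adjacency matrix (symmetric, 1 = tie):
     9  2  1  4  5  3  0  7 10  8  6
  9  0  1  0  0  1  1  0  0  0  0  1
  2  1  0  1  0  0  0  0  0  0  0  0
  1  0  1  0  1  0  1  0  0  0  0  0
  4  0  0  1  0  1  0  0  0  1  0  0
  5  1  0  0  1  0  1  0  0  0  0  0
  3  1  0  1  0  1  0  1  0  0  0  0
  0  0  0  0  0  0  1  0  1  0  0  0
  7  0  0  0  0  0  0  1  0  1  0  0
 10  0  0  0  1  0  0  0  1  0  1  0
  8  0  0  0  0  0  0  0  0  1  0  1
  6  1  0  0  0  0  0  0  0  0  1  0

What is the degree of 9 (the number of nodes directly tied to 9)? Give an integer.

9 is directly tied to 2, 3, 5, and 6. That is 4 neighbors, so the degree of 9 is 4.

4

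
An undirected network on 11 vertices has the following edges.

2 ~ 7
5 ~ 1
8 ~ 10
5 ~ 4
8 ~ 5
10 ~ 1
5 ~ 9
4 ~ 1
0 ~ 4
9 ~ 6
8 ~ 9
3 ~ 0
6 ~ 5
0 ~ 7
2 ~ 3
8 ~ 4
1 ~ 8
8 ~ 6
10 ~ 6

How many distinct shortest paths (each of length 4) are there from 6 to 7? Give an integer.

2

The shortest distance is 4. The length-4 paths are: 6–8–4–0–7; 6–5–4–0–7.
That gives 2 distinct shortest paths.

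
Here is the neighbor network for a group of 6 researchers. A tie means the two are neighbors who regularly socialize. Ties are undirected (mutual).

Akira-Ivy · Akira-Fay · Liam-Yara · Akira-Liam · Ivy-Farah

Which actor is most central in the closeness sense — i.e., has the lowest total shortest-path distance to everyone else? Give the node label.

Farness (sum of distances to all others) for each node — Akira:7, Farah:13, Fay:11, Ivy:9, Liam:9, Yara:13.
The smallest farness is 7, for Akira, so Akira has the highest closeness.

Akira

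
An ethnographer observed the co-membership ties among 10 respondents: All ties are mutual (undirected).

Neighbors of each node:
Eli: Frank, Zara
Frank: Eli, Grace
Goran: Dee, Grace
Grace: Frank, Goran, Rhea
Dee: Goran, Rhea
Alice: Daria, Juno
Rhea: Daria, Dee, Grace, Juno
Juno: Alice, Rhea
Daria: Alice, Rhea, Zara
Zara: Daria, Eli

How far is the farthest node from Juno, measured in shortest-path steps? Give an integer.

4

Distances from Juno: Alice:1, Daria:2, Dee:2, Eli:4, Frank:3, Goran:3, Grace:2, Rhea:1, Zara:3.
The largest is 4 (to Eli), so the eccentricity of Juno is 4.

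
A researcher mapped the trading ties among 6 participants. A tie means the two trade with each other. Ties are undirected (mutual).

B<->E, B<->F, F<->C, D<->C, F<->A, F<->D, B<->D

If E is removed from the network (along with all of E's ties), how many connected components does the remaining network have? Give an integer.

1

E's neighbors (B) remain reachable from one another through other ties, so the rest of the network stays in one piece.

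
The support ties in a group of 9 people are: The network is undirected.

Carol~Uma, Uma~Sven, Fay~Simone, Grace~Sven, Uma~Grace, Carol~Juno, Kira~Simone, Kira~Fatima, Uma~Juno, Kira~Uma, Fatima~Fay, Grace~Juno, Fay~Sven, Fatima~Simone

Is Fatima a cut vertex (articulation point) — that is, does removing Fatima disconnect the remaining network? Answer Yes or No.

Even without Fatima, every remaining node can still reach every other (the residual graph is connected), so Fatima is not a cut vertex.

No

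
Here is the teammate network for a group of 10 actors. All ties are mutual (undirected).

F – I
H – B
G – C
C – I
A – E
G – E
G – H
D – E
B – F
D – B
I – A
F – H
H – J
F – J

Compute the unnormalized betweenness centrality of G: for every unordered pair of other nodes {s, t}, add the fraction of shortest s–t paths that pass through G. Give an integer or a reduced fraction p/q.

41/6

Pairs whose geodesics pass through G — D–C: 1; E–C: 1; E–H: 1; E–J: 1; E–F: 1/3; A–H: 1/2; C–H: 1; C–J: 1/2; C–B: 1/2.
All other pairs contribute 0.
Summing the contributions gives betweenness(G) = 41/6.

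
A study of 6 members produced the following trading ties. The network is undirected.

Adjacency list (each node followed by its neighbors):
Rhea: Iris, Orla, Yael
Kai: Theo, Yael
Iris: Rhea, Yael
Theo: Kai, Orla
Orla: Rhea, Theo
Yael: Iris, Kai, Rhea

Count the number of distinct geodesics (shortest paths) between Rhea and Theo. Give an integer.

The shortest distance is 2, and the only length-2 path is Rhea–Orla–Theo. So there is exactly 1 shortest path.

1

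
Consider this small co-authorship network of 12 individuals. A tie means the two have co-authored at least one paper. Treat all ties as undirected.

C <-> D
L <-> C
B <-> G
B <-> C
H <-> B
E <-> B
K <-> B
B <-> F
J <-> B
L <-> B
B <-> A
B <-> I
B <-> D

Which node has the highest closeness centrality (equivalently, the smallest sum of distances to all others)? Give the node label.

Farness (sum of distances to all others) for each node — A:21, B:11, C:19, D:20, E:21, F:21, G:21, H:21, I:21, J:21, K:21, L:20.
The smallest farness is 11, for B, so B has the highest closeness.

B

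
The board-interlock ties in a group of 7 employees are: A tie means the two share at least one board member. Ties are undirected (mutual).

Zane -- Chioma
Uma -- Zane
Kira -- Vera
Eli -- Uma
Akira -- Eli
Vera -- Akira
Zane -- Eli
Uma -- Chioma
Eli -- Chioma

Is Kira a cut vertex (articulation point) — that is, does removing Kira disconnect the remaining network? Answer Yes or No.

No

Even without Kira, every remaining node can still reach every other (the residual graph is connected), so Kira is not a cut vertex.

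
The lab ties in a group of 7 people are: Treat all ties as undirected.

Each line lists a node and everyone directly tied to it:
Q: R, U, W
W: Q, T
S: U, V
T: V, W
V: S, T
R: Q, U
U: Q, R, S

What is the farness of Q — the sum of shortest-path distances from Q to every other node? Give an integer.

Distances from Q: R:1, S:2, T:2, U:1, V:3, W:1.
Sum = 1 + 2 + 2 + 1 + 3 + 1 = 10.

10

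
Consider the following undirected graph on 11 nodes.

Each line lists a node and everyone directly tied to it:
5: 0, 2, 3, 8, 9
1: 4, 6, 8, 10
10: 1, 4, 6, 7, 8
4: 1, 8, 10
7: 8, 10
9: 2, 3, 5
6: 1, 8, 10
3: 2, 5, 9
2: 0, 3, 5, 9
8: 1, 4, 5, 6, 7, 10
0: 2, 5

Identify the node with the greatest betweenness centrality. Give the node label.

Unnormalized betweenness of each node: 0:0, 1:1/3, 2:1, 3:0, 4:0, 5:25, 6:0, 7:0, 8:161/6, 9:0, 10:11/6.
8 has the largest value, 161/6, making it the main broker — the node through which the most shortest paths run.

8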